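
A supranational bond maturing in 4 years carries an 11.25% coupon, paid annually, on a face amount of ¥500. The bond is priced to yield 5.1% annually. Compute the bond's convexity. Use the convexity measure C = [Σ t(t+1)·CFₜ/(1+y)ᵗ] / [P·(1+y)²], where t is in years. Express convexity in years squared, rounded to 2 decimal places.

15.04

With y = 0.051:
  t   CF        PV=CF/(1+0.051)^t    t·PV        t(t+1)·PV
  1        56.25        53.5205        53.5205         107.0409
  2        56.25        50.9234       101.8467         305.5402
  3        56.25        48.4523       145.3569         581.4276
  4       556.25       455.8890     1,823.5562       9,117.7810
  Σ                    608.7852     2,124.2803      10,111.7897
P = 608.7852.
Convexity = Σ t(t+1)·PV / [P·(1+y)²] = 10,111.7897 / (608.7852 × 1.104601) = 15.03691.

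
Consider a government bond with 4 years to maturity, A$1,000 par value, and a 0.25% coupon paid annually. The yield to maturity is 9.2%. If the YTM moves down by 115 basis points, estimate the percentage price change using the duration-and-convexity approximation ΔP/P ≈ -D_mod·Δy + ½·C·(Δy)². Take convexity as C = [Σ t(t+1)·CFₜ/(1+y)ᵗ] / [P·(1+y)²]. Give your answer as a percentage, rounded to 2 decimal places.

With y = 0.092:
  t   CF        PV=CF/(1+0.092)^t    t·PV        t(t+1)·PV
  1         2.50         2.2894         2.2894           4.5788
  2         2.50         2.0965         4.1930          12.5790
  3         2.50         1.9199         5.7596          23.0385
  4     1,002.50       705.0076     2,820.0306      14,100.1529
  Σ                    711.3134     2,832.2726      14,140.3491
P = 711.3134; D_Mac = 3.98175 yrs; D_mod = 3.64629 yrs; C = 16.67070.
Duration effect: -3.64629 × (-0.0115) = +0.041932
Convexity effect: 0.5 × 16.67070 × (-0.0115)² = +0.0011024
ΔP/P ≈ +0.041932 + 0.0011024 = +0.043035 = +4.3035%.

+4.30%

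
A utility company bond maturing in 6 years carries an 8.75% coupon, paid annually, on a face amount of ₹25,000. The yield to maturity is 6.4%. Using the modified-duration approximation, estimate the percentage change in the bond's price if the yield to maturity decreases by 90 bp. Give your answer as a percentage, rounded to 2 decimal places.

+4.21%

Periodic yield y = 0.064. Modified duration first:
  t   CF        PV=CF/(1+0.064)^t    t·PV
  1     2,187.50     2,055.9211     2,055.9211
  2     2,187.50     1,932.2566     3,864.5133
  3     2,187.50     1,816.0307     5,448.0920
  4     2,187.50     1,706.7957     6,827.1830
  5     2,187.50     1,604.1313     8,020.6567
  6    27,187.50    18,737.8392   112,427.0349
  Σ                 27,852.9746   138,643.4008
P = 27,852.9746; D_Mac = 4.97769 yrs; D_mod = 4.97769/(1+0.064) = 4.67828 yrs.
ΔP/P ≈ -D_mod · Δy = -4.67828 × (-0.009) = +0.042104 = +4.2104%.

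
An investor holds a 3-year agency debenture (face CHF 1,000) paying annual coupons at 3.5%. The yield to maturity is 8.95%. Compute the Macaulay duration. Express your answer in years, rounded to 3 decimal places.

2.891 years

Periodic yield y = 0.0895. Discount each cash flow and weight by its year:
  t   CF        PV=CF/(1+0.0895)^t    t·PV
  1        35.00        32.1248        32.1248
  2        35.00        29.4858        58.9717
  3     1,035.00       800.3107     2,400.9322
  Σ                    861.9214     2,492.0287
Price P = Σ PV = 861.9214.
Macaulay duration = Σ(t·PV) / P = 2,492.0287 / 861.9214 = 2.89125 years.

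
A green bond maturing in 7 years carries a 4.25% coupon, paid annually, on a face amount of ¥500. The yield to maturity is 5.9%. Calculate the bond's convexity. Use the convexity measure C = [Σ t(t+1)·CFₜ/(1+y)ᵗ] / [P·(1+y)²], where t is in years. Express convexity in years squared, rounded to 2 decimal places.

41.97

With y = 0.059:
  t   CF        PV=CF/(1+0.059)^t    t·PV        t(t+1)·PV
  1        21.25        20.0661        20.0661          40.1322
  2        21.25        18.9482        37.8963         113.6890
  3        21.25        17.8925        53.6775         214.7100
  4        21.25        16.8957        67.5826         337.9131
  5        21.25        15.9544        79.7718         478.6305
  6        21.25        15.0655        90.3929         632.7505
  7       521.25       348.9590     2,442.7127      19,541.7015
  Σ                    453.7812     2,792.0999      21,359.5267
P = 453.7812.
Convexity = Σ t(t+1)·PV / [P·(1+y)²] = 21,359.5267 / (453.7812 × 1.121481) = 41.97138.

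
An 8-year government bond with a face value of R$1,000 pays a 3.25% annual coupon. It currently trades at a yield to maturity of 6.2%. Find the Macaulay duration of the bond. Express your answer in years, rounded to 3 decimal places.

Periodic yield y = 0.062. Discount each cash flow and weight by its year:
  t   CF        PV=CF/(1+0.062)^t    t·PV
  1        32.50        30.6026        30.6026
  2        32.50        28.8160        57.6321
  3        32.50        27.1337        81.4012
  4        32.50        25.5497       102.1987
  5        32.50        24.0581       120.2903
  6        32.50        22.6535       135.9213
  7        32.50        21.3310       149.3172
  8     1,032.50       638.1076     5,104.8609
  Σ                    818.2524     5,782.2244
Price P = Σ PV = 818.2524.
Macaulay duration = Σ(t·PV) / P = 5,782.2244 / 818.2524 = 7.06655 years.

7.067 years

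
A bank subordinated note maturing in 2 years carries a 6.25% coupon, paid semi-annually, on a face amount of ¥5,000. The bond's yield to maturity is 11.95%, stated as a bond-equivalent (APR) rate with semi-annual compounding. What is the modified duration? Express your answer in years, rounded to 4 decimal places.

Periodic yield y = 0.05975. First find Macaulay duration:
  t   CF        PV=CF/(1+0.05975)^t    t·PV
  1       156.25       147.4404       147.4404
  2       156.25       139.1276       278.2551
  3       156.25       131.2834       393.8501
  4     5,156.25     4,088.0883    16,352.3531
  Σ                  4,505.9397    17,171.8988
P = 4,505.9397; Macaulay duration = 17,171.8988 / 4,505.9397 = 3.81095 half-year periods = 1.90547 years.
Modified duration = D_Mac / (1 + y) = 1.90547 / 1.05975 = 1.79804 years.

1.7980 years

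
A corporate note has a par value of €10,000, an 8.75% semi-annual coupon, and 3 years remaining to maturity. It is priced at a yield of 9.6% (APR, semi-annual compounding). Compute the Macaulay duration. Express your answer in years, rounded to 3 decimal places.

2.699 years

Periodic yield y = 0.048. Discount each cash flow and weight by its period:
  t   CF        PV=CF/(1+0.048)^t    t·PV
  1       437.50       417.4618       417.4618
  2       437.50       398.3414       796.6829
  3       437.50       380.0968     1,140.2904
  4       437.50       362.6878     1,450.7511
  5       437.50       346.0761     1,730.3806
  6    10,437.50     7,878.2325    47,269.3949
  Σ                  9,782.8965    52,804.9618
Price P = Σ PV = 9,782.8965.
Macaulay duration = Σ(t·PV) / P = 52,804.9618 / 9,782.8965 = 5.39768 half-year periods.
In years: 5.39768 / 2 = 2.69884 years.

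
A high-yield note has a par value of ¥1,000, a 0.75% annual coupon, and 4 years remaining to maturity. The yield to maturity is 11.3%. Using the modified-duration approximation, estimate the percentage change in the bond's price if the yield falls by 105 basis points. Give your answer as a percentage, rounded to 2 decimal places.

Periodic yield y = 0.113. Modified duration first:
  t   CF        PV=CF/(1+0.113)^t    t·PV
  1         7.50         6.7385         6.7385
  2         7.50         6.0544        12.1088
  3         7.50         5.4397        16.3191
  4     1,007.50       656.5448     2,626.1794
  Σ                    674.7775     2,661.3459
P = 674.7775; D_Mac = 3.94403 yrs; D_mod = 3.94403/(1+0.113) = 3.54361 yrs.
ΔP/P ≈ -D_mod · Δy = -3.54361 × (-0.0105) = +0.037208 = +3.7208%.

+3.72%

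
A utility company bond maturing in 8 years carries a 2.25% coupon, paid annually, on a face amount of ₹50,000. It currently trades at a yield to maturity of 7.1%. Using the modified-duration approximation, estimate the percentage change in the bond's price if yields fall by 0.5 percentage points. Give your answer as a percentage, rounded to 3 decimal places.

+3.396%

Periodic yield y = 0.071. Modified duration first:
  t   CF        PV=CF/(1+0.071)^t    t·PV
  1     1,125.00     1,050.4202     1,050.4202
  2     1,125.00       980.7845     1,961.5689
  3     1,125.00       915.7651     2,747.2954
  4     1,125.00       855.0562     3,420.2246
  5     1,125.00       798.3718     3,991.8588
  6     1,125.00       745.4452     4,472.6709
  7     1,125.00       696.0272     4,872.1906
  8    51,125.00    29,533.6793   236,269.4342
  Σ                 35,575.5494   258,785.6637
P = 35,575.5494; D_Mac = 7.27426 yrs; D_mod = 7.27426/(1+0.071) = 6.79202 yrs.
ΔP/P ≈ -D_mod · Δy = -6.79202 × (-0.005) = +0.033960 = +3.3960%.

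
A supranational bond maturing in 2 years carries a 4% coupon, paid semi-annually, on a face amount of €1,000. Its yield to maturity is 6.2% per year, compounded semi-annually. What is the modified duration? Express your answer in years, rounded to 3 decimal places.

Periodic yield y = 0.031. First find Macaulay duration:
  t   CF        PV=CF/(1+0.031)^t    t·PV
  1        20.00        19.3986        19.3986
  2        20.00        18.8154        37.6307
  3        20.00        18.2496        54.7489
  4     1,020.00       902.7459     3,610.9835
  Σ                    959.2095     3,722.7617
P = 959.2095; Macaulay duration = 3,722.7617 / 959.2095 = 3.88107 half-year periods = 1.94054 years.
Modified duration = D_Mac / (1 + y) = 1.94054 / 1.031 = 1.88219 years.

1.882 years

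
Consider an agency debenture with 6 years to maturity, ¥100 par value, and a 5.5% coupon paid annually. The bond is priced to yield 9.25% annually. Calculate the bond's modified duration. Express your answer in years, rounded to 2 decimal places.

Periodic yield y = 0.0925. First find Macaulay duration:
  t   CF        PV=CF/(1+0.0925)^t    t·PV
  1         5.50         5.0343         5.0343
  2         5.50         4.6081         9.2162
  3         5.50         4.2179        12.6538
  4         5.50         3.8608        15.4432
  5         5.50         3.5339        17.6695
  6       105.50        62.0474       372.2846
  Σ                     83.3025       432.3015
P = 83.3025; Macaulay duration = 432.3015 / 83.3025 = 5.18954 years.
Modified duration = D_Mac / (1 + y) = 5.18954 / 1.0925 = 4.75015 years.

4.75 years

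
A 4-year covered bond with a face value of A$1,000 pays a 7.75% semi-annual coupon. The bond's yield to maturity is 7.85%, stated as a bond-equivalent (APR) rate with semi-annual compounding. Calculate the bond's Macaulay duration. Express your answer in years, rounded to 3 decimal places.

Periodic yield y = 0.03925. Discount each cash flow and weight by its period:
  t   CF        PV=CF/(1+0.03925)^t    t·PV
  1        38.75        37.2865        37.2865
  2        38.75        35.8783        71.7566
  3        38.75        34.5232       103.5697
  4        38.75        33.2194       132.8775
  5        38.75        31.9648       159.8238
  6        38.75        30.7575       184.5452
  7        38.75        29.5959       207.1713
  8     1,038.75       763.3976     6,107.1805
  Σ                    996.6232     7,004.2112
Price P = Σ PV = 996.6232.
Macaulay duration = Σ(t·PV) / P = 7,004.2112 / 996.6232 = 7.02794 half-year periods.
In years: 7.02794 / 2 = 3.51397 years.

3.514 years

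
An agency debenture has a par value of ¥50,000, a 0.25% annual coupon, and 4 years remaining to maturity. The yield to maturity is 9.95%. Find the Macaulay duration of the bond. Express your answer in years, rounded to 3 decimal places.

Periodic yield y = 0.0995. Discount each cash flow and weight by its year:
  t   CF        PV=CF/(1+0.0995)^t    t·PV
  1       125.00       113.6880       113.6880
  2       125.00       103.3998       206.7995
  3       125.00        94.0425       282.1276
  4    50,125.00    34,298.3676   137,193.4705
  Σ                 34,609.4979   137,796.0856
Price P = Σ PV = 34,609.4979.
Macaulay duration = Σ(t·PV) / P = 137,796.0856 / 34,609.4979 = 3.98145 years.

3.981 years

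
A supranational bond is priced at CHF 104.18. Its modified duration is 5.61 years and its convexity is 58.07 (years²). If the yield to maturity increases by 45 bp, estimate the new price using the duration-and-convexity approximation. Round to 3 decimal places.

Duration effect: -D_mod·Δy = -5.61 × (+0.0045) = -0.025245
Convexity effect: ½·C·(Δy)² = 0.5 × 58.07 × (0.0045)² = +0.00058795875
ΔP/P ≈ -0.025245 + 0.00058795875 = -0.02465704125
New price ≈ 104.18 × (1 - 0.02465704125) = 101.611229442575.

CHF 101.611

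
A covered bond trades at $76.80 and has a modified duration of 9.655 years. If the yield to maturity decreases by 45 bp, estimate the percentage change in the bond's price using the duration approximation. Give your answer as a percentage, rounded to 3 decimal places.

Duration approximation: ΔP/P ≈ -D_mod · Δy = -9.655 × (-0.0045) = +0.0434475.
As a percentage: +4.34475%.

+4.345%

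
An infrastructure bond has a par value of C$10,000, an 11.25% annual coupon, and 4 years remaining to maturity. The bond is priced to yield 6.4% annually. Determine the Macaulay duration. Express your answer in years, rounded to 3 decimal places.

3.478 years

Periodic yield y = 0.064. Discount each cash flow and weight by its year:
  t   CF        PV=CF/(1+0.064)^t    t·PV
  1     1,125.00     1,057.3308     1,057.3308
  2     1,125.00       993.7320     1,987.4640
  3     1,125.00       933.9586     2,801.8759
  4    11,125.00     8,680.2755    34,721.1019
  Σ                 11,665.2969    40,567.7726
Price P = Σ PV = 11,665.2969.
Macaulay duration = Σ(t·PV) / P = 40,567.7726 / 11,665.2969 = 3.47765 years.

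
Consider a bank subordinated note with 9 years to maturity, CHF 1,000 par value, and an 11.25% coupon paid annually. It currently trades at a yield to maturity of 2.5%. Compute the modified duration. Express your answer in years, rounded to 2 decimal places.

Periodic yield y = 0.025. First find Macaulay duration:
  t   CF        PV=CF/(1+0.025)^t    t·PV
  1       112.50       109.7561       109.7561
  2       112.50       107.0791       214.1582
  3       112.50       104.4674       313.4023
  4       112.50       101.9194       407.6778
  5       112.50        99.4336       497.1680
  6       112.50        97.0084       582.0504
  7       112.50        94.6423       662.4964
  8       112.50        92.3340       738.6719
  9     1,112.50       890.8103     8,017.2927
  Σ                  1,697.4507    11,542.6739
P = 1,697.4507; Macaulay duration = 11,542.6739 / 1,697.4507 = 6.80001 years.
Modified duration = D_Mac / (1 + y) = 6.80001 / 1.025 = 6.63415 years.

6.63 years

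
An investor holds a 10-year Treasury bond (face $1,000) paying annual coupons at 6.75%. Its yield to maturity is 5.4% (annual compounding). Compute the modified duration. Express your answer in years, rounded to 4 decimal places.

Periodic yield y = 0.054. First find Macaulay duration:
  t   CF        PV=CF/(1+0.054)^t    t·PV
  1        67.50        64.0417        64.0417
  2        67.50        60.7607       121.5213
  3        67.50        57.6477       172.9431
  4        67.50        54.6942       218.7768
  5        67.50        51.8920       259.4602
  6        67.50        49.2334       295.4006
  7        67.50        46.7110       326.9772
  8        67.50        44.3179       354.5430
  9        67.50        42.0473       378.4258
  10    1,067.50       630.9018     6,309.0181
  Σ                  1,102.2478     8,501.1079
P = 1,102.2478; Macaulay duration = 8,501.1079 / 1,102.2478 = 7.71252 years.
Modified duration = D_Mac / (1 + y) = 7.71252 / 1.054 = 7.31738 years.

7.3174 years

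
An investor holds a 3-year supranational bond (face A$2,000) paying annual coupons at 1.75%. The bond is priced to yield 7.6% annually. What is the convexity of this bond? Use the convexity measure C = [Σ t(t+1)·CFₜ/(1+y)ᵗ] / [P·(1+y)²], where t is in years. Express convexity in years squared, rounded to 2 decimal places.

With y = 0.076:
  t   CF        PV=CF/(1+0.076)^t    t·PV        t(t+1)·PV
  1        35.00        32.5279        32.5279          65.0558
  2        35.00        30.2304        60.4607         181.3822
  3     2,035.00     1,633.5318     4,900.5955      19,602.3819
  Σ                  1,696.2901     4,993.5841      19,848.8199
P = 1,696.2901.
Convexity = Σ t(t+1)·PV / [P·(1+y)²] = 19,848.8199 / (1,696.2901 × 1.157776) = 10.10672.

10.11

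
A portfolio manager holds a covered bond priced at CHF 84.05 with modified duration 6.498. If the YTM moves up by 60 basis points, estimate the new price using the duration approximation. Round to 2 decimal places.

CHF 80.77

Duration approximation: ΔP/P ≈ -D_mod · Δy = -6.498 × (+0.006) = -0.038988.
New price ≈ 84.05 × (1 - 0.038988) = 80.7730586.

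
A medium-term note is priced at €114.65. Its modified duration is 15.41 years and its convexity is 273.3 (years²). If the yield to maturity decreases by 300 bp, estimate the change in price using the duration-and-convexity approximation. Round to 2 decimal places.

Duration effect: -D_mod·Δy = -15.41 × (-0.03) = +0.462300
Convexity effect: ½·C·(Δy)² = 0.5 × 273.3 × (-0.03)² = +0.1229850
ΔP/P ≈ +0.462300 + 0.1229850 = +0.585285
ΔP ≈ 114.65 × (+0.585285) = +67.10292525.

+€67.10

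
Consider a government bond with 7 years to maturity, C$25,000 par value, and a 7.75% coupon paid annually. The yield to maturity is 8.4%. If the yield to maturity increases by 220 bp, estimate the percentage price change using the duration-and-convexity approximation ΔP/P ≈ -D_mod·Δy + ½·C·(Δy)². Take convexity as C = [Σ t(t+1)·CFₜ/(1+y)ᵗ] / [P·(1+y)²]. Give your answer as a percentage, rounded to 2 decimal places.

With y = 0.084:
  t   CF        PV=CF/(1+0.084)^t    t·PV        t(t+1)·PV
  1     1,937.50     1,787.3616     1,787.3616       3,574.7232
  2     1,937.50     1,648.8576     3,297.7152       9,893.1455
  3     1,937.50     1,521.0863     4,563.2590      18,253.0360
  4     1,937.50     1,403.2162     5,612.8647      28,064.3235
  5     1,937.50     1,294.4799     6,472.3993      38,834.3960
  6     1,937.50     1,194.1696     7,165.0177      50,155.1240
  7    26,937.50    15,316.2453   107,213.7168     857,709.7345
  Σ                 24,165.4165   136,112.3344   1,006,484.4828
P = 24,165.4165; D_Mac = 5.63253 yrs; D_mod = 5.19606 yrs; C = 35.44494.
Duration effect: -5.19606 × (+0.022) = -0.114313
Convexity effect: 0.5 × 35.44494 × (0.022)² = +0.0085777
ΔP/P ≈ -0.114313 + 0.0085777 = -0.105736 = -10.5736%.

-10.57%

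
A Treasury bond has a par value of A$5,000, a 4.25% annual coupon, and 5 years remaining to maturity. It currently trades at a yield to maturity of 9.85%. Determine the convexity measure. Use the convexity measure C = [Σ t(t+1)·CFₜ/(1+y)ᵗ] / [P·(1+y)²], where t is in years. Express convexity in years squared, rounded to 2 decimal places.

With y = 0.0985:
  t   CF        PV=CF/(1+0.0985)^t    t·PV        t(t+1)·PV
  1       212.50       193.4456       193.4456         386.8912
  2       212.50       176.0998       352.1996       1,056.5987
  3       212.50       160.3093       480.9279       1,923.7117
  4       212.50       145.9347       583.7390       2,918.6948
  5     5,212.50     3,258.7104    16,293.5518      97,761.3109
  Σ                  3,934.4998    17,903.8639     104,047.2073
P = 3,934.4998.
Convexity = Σ t(t+1)·PV / [P·(1+y)²] = 104,047.2073 / (3,934.4998 × 1.206702) = 21.91496.

21.91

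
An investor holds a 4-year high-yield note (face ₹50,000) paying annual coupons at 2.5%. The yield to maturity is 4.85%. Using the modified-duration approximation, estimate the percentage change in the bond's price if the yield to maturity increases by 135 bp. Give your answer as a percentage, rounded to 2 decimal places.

Periodic yield y = 0.0485. Modified duration first:
  t   CF        PV=CF/(1+0.0485)^t    t·PV
  1     1,250.00     1,192.1793     1,192.1793
  2     1,250.00     1,137.0332     2,274.0664
  3     1,250.00     1,084.4380     3,253.3139
  4    51,250.00    42,405.2991   169,621.1963
  Σ                 45,818.9495   176,340.7558
P = 45,818.9495; D_Mac = 3.84864 yrs; D_mod = 3.84864/(1+0.0485) = 3.67062 yrs.
ΔP/P ≈ -D_mod · Δy = -3.67062 × (+0.0135) = -0.049553 = -4.9553%.

-4.96%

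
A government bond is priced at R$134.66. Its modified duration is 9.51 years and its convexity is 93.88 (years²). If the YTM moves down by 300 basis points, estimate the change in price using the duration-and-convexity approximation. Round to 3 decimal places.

Duration effect: -D_mod·Δy = -9.51 × (-0.03) = +0.285300
Convexity effect: ½·C·(Δy)² = 0.5 × 93.88 × (-0.03)² = +0.0422460
ΔP/P ≈ +0.285300 + 0.0422460 = +0.327546
ΔP ≈ 134.66 × (+0.327546) = +44.10734436.

+R$44.107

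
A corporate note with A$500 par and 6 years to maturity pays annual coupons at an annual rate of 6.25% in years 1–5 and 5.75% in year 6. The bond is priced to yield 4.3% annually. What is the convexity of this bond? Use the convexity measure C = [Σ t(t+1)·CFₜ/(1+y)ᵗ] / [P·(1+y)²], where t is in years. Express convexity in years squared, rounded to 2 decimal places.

With y = 0.043:
  t   CF        PV=CF/(1+0.043)^t    t·PV        t(t+1)·PV
  1        31.25        29.9616        29.9616          59.9233
  2        31.25        28.7264        57.4528         172.3585
  3        31.25        27.5421        82.6263         330.5052
  4        31.25        26.4066       105.6265         528.1324
  5        31.25        25.3179       126.5897         759.5384
  6       528.75       410.7188     2,464.3125      17,250.1875
  Σ                    548.6735     2,866.5695      19,100.6453
P = 548.6735.
Convexity = Σ t(t+1)·PV / [P·(1+y)²] = 19,100.6453 / (548.6735 × 1.087849) = 32.00114.

32.00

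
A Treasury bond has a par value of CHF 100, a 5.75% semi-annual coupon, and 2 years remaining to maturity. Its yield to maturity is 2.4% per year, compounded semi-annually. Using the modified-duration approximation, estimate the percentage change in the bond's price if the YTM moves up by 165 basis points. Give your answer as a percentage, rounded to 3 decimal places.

-3.131%

Periodic yield y = 0.012. Modified duration first:
  t   CF        PV=CF/(1+0.012)^t    t·PV
  1        2.875         2.8409         2.8409
  2        2.875         2.8072         5.6144
  3        2.875         2.7739         8.3218
  4      102.875        98.0817       392.3266
  Σ                    106.5037       409.1038
P = 106.5037; D_Mac = 3.84122 half-year periods = 1.92061 yrs; D_mod = 1.92061/(1+0.012) = 1.89783 yrs.
ΔP/P ≈ -D_mod · Δy = -1.89783 × (+0.0165) = -0.031314 = -3.1314%.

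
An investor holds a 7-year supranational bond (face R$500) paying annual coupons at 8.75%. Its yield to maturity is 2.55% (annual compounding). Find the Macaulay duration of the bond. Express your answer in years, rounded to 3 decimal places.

5.766 years

Periodic yield y = 0.0255. Discount each cash flow and weight by its year:
  t   CF        PV=CF/(1+0.0255)^t    t·PV
  1        43.75        42.6621        42.6621
  2        43.75        41.6013        83.2026
  3        43.75        40.5668       121.7005
  4        43.75        39.5581       158.2324
  5        43.75        38.5744       192.8722
  6        43.75        37.6153       225.6916
  7       543.75       455.8790     3,191.1532
  Σ                    696.4571     4,015.5146
Price P = Σ PV = 696.4571.
Macaulay duration = Σ(t·PV) / P = 4,015.5146 / 696.4571 = 5.76563 years.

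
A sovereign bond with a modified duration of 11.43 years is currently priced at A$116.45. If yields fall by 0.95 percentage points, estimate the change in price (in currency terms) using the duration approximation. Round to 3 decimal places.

Duration approximation: ΔP/P ≈ -D_mod · Δy = -11.43 × (-0.0095) = +0.108585.
ΔP ≈ 116.45 × (+0.108585) = +12.64472325.

+A$12.645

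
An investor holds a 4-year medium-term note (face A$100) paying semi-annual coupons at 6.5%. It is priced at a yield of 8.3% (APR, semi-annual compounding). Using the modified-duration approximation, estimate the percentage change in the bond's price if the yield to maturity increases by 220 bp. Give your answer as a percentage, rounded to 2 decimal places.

Periodic yield y = 0.0415. Modified duration first:
  t   CF        PV=CF/(1+0.0415)^t    t·PV
  1         3.25         3.1205         3.1205
  2         3.25         2.9962         5.9923
  3         3.25         2.8768         8.6303
  4         3.25         2.7621        11.0486
  5         3.25         2.6521        13.2604
  6         3.25         2.5464        15.2784
  7         3.25         2.4449        17.1146
  8       103.25        74.5789       596.6311
  Σ                     93.9779       671.0762
P = 93.9779; D_Mac = 7.14079 half-year periods = 3.57039 yrs; D_mod = 3.57039/(1+0.0415) = 3.42813 yrs.
ΔP/P ≈ -D_mod · Δy = -3.42813 × (+0.022) = -0.075419 = -7.5419%.

-7.54%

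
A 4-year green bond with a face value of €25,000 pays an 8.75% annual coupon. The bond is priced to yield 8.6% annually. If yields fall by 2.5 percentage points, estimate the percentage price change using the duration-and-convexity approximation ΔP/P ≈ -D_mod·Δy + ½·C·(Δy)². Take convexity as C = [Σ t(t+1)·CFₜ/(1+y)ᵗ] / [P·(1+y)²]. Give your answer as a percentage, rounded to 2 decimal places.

+8.61%

With y = 0.086:
  t   CF        PV=CF/(1+0.086)^t    t·PV        t(t+1)·PV
  1     2,187.50     2,014.2726     2,014.2726       4,028.5451
  2     2,187.50     1,854.7629     3,709.5259      11,128.5777
  3     2,187.50     1,707.8848     5,123.6545      20,494.6182
  4    27,187.50    19,545.6435    78,182.5740     390,912.8700
  Σ                 25,122.5639    89,030.0270     426,564.6110
P = 25,122.5639; D_Mac = 3.54383 yrs; D_mod = 3.26319 yrs; C = 14.39664.
Duration effect: -3.26319 × (-0.025) = +0.081580
Convexity effect: 0.5 × 14.39664 × (-0.025)² = +0.0044990
ΔP/P ≈ +0.081580 + 0.0044990 = +0.086079 = +8.6079%.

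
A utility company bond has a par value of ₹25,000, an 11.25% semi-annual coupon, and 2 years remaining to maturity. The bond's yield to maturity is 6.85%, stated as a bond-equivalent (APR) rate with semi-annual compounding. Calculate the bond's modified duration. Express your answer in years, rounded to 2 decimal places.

Periodic yield y = 0.03425. First find Macaulay duration:
  t   CF        PV=CF/(1+0.03425)^t    t·PV
  1     1,406.25     1,359.6809     1,359.6809
  2     1,406.25     1,314.6540     2,629.3081
  3     1,406.25     1,271.1182     3,813.3547
  4    26,406.25    23,078.3424    92,313.3696
  Σ                 27,023.7956   100,115.7133
P = 27,023.7956; Macaulay duration = 100,115.7133 / 27,023.7956 = 3.70472 half-year periods = 1.85236 years.
Modified duration = D_Mac / (1 + y) = 1.85236 / 1.03425 = 1.79102 years.

1.79 years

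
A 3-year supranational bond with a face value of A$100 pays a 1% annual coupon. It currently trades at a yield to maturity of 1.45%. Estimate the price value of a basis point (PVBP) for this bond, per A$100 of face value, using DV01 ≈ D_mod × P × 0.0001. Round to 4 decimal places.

A$0.0289

Periodic yield y = 0.0145.
  t   CF        PV=CF/(1+0.0145)^t    t·PV
  1         1.00         0.9857         0.9857
  2         1.00         0.9716         1.9432
  3       101.00        96.7309       290.1927
  Σ                     98.6882       293.1216
P = 98.6882; D_Mac = 2.97018 yrs; D_mod = 2.92773 yrs.
DV01 ≈ 2.92773 × 98.6882 × 0.0001 = 0.028893.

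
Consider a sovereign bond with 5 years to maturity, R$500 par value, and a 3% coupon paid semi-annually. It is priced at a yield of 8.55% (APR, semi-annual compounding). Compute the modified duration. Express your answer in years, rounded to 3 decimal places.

4.437 years

Periodic yield y = 0.04275. First find Macaulay duration:
  t   CF        PV=CF/(1+0.04275)^t    t·PV
  1         7.50         7.1925         7.1925
  2         7.50         6.8976        13.7953
  3         7.50         6.6149        19.8446
  4         7.50         6.3437        25.3747
  5         7.50         6.0836        30.4180
  6         7.50         5.8342        35.0051
  7         7.50         5.5950        39.1650
  8         7.50         5.3656        42.9249
  9         7.50         5.1456        46.3108
  10      507.50       333.9136     3,339.1356
  Σ                    388.9863     3,599.1665
P = 388.9863; Macaulay duration = 3,599.1665 / 388.9863 = 9.25268 half-year periods = 4.62634 years.
Modified duration = D_Mac / (1 + y) = 4.62634 / 1.04275 = 4.43667 years.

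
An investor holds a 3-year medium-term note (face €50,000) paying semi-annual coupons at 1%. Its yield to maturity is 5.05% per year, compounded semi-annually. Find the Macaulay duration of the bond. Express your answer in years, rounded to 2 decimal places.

Periodic yield y = 0.02525. Discount each cash flow and weight by its period:
  t   CF        PV=CF/(1+0.02525)^t    t·PV
  1       250.00       243.8430       243.8430
  2       250.00       237.8376       475.6751
  3       250.00       231.9801       695.9402
  4       250.00       226.2668       905.0673
  5       250.00       220.6943     1,103.4715
  6    50,250.00    43,267.0612   259,602.3675
  Σ                 44,427.6830   263,026.3646
Price P = Σ PV = 44,427.6830.
Macaulay duration = Σ(t·PV) / P = 263,026.3646 / 44,427.6830 = 5.92033 half-year periods.
In years: 5.92033 / 2 = 2.96016 years.

2.96 years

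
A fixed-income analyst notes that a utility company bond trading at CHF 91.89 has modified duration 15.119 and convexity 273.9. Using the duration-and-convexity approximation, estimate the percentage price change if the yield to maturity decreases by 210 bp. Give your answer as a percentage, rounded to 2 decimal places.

+37.79%

Duration effect: -D_mod·Δy = -15.119 × (-0.021) = +0.317499
Convexity effect: ½·C·(Δy)² = 0.5 × 273.9 × (-0.021)² = +0.06039495
ΔP/P ≈ +0.317499 + 0.06039495 = +0.37789395
= +37.789395%.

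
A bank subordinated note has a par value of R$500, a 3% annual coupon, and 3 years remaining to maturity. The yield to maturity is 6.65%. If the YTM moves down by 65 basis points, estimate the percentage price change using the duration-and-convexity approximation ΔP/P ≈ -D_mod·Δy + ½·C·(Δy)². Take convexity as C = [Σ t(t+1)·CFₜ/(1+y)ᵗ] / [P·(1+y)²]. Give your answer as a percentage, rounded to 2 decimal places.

With y = 0.0665:
  t   CF        PV=CF/(1+0.0665)^t    t·PV        t(t+1)·PV
  1        15.00        14.0647        14.0647          28.1294
  2        15.00        13.1877        26.3754          79.1263
  3       515.00       424.5459     1,273.6377       5,094.5508
  Σ                    451.7983     1,314.0778       5,201.8065
P = 451.7983; D_Mac = 2.90855 yrs; D_mod = 2.72719 yrs; C = 10.12250.
Duration effect: -2.72719 × (-0.0065) = +0.017727
Convexity effect: 0.5 × 10.12250 × (-0.0065)² = +0.0002138
ΔP/P ≈ +0.017727 + 0.0002138 = +0.017941 = +1.7941%.

+1.79%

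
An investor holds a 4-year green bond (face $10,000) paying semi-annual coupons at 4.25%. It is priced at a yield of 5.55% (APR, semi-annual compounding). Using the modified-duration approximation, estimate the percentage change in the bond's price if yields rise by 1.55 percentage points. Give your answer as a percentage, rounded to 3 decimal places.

-5.599%

Periodic yield y = 0.02775. Modified duration first:
  t   CF        PV=CF/(1+0.02775)^t    t·PV
  1       212.50       206.7623       206.7623
  2       212.50       201.1796       402.3592
  3       212.50       195.7476       587.2428
  4       212.50       190.4623       761.8491
  5       212.50       185.3197       926.5983
  6       212.50       180.3159     1,081.8954
  7       212.50       175.4472     1,228.1307
  8    10,212.50     8,204.1234    65,632.9875
  Σ                  9,539.3581    70,827.8254
P = 9,539.3581; D_Mac = 7.42480 half-year periods = 3.71240 yrs; D_mod = 3.71240/(1+0.02775) = 3.61216 yrs.
ΔP/P ≈ -D_mod · Δy = -3.61216 × (+0.0155) = -0.055989 = -5.5989%.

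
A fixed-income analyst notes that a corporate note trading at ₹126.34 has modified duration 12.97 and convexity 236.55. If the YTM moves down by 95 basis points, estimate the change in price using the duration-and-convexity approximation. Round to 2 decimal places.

Duration effect: -D_mod·Δy = -12.97 × (-0.0095) = +0.123215
Convexity effect: ½·C·(Δy)² = 0.5 × 236.55 × (-0.0095)² = +0.01067431875
ΔP/P ≈ +0.123215 + 0.01067431875 = +0.13388931875
ΔP ≈ 126.34 × (+0.13388931875) = +16.915576530875.

+₹16.92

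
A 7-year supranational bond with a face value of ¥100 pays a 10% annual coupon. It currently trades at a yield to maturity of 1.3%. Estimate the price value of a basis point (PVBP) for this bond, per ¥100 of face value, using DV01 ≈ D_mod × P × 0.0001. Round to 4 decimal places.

¥0.0890

Periodic yield y = 0.013.
  t   CF        PV=CF/(1+0.013)^t    t·PV
  1        10.00         9.8717         9.8717
  2        10.00         9.7450        19.4900
  3        10.00         9.6199        28.8598
  4        10.00         9.4965        37.9859
  5        10.00         9.3746        46.8730
  6        10.00         9.2543        55.5258
  7       110.00       100.4909       703.4360
  Σ                    157.8528       902.0421
P = 157.8528; D_Mac = 5.71445 yrs; D_mod = 5.64112 yrs.
DV01 ≈ 5.64112 × 157.8528 × 0.0001 = 0.089047.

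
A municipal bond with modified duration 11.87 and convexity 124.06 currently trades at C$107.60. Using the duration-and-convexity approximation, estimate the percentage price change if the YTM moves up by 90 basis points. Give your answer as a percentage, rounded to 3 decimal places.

-10.181%

Duration effect: -D_mod·Δy = -11.87 × (+0.009) = -0.106830
Convexity effect: ½·C·(Δy)² = 0.5 × 124.06 × (0.009)² = +0.00502443
ΔP/P ≈ -0.106830 + 0.00502443 = -0.10180557
= -10.180557%.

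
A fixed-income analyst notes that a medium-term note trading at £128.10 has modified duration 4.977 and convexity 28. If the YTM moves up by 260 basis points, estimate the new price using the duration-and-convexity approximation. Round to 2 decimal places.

£112.74

Duration effect: -D_mod·Δy = -4.977 × (+0.026) = -0.129402
Convexity effect: ½·C·(Δy)² = 0.5 × 28 × (0.026)² = +0.0094640
ΔP/P ≈ -0.129402 + 0.0094640 = -0.119938
New price ≈ 128.10 × (1 - 0.119938) = 112.7359422.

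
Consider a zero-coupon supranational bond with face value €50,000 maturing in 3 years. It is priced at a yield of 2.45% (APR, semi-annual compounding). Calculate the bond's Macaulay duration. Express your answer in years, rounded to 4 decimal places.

A zero-coupon bond has a single cash flow at maturity, so its Macaulay duration equals its maturity: 3 years.
(Equivalently: 6 semi-annual periods ÷ 2 = 3 years.)

3.0000 years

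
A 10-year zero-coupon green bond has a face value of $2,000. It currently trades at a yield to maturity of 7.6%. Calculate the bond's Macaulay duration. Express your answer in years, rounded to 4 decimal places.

10.0000 years

A zero-coupon bond has a single cash flow at maturity, so its Macaulay duration equals its maturity: 10 years.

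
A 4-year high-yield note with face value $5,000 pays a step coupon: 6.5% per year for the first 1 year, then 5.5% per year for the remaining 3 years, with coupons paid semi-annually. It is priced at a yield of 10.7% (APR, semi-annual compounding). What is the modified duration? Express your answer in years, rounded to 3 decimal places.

3.391 years

Periodic yield y = 0.0535. First find Macaulay duration:
  t   CF        PV=CF/(1+0.0535)^t    t·PV
  1       162.50       154.2477       154.2477
  2       162.50       146.4146       292.8291
  3       137.50       117.5978       352.7933
  4       137.50       111.6258       446.5032
  5       137.50       105.9571       529.7854
  6       137.50       100.5763       603.4575
  7       137.50        95.4687       668.2808
  8     5,137.50     3,385.9108    27,087.2866
  Σ                  4,217.7987    30,135.1836
P = 4,217.7987; Macaulay duration = 30,135.1836 / 4,217.7987 = 7.14477 half-year periods = 3.57238 years.
Modified duration = D_Mac / (1 + y) = 3.57238 / 1.0535 = 3.39097 years.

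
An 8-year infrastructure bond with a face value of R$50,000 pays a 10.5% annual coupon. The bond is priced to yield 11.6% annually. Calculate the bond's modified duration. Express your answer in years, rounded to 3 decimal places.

5.127 years

Periodic yield y = 0.116. First find Macaulay duration:
  t   CF        PV=CF/(1+0.116)^t    t·PV
  1     5,250.00     4,704.3011     4,704.3011
  2     5,250.00     4,215.3235     8,430.6471
  3     5,250.00     3,777.1716    11,331.5149
  4     5,250.00     3,384.5624    13,538.2496
  5     5,250.00     3,032.7620    15,163.8100
  6     5,250.00     2,717.5287    16,305.1721
  7     5,250.00     2,435.0615    17,045.4308
  8    55,250.00    22,962.4765   183,699.8123
  Σ                 47,229.1874   270,218.9378
P = 47,229.1874; Macaulay duration = 270,218.9378 / 47,229.1874 = 5.72144 years.
Modified duration = D_Mac / (1 + y) = 5.72144 / 1.116 = 5.12674 years.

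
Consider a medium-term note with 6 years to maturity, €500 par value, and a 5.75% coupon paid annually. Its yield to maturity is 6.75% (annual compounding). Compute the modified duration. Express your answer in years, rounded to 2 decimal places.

4.89 years

Periodic yield y = 0.0675. First find Macaulay duration:
  t   CF        PV=CF/(1+0.0675)^t    t·PV
  1        28.75        26.9321        26.9321
  2        28.75        25.2291        50.4582
  3        28.75        23.6338        70.9015
  4        28.75        22.1394        88.5577
  5        28.75        20.7395       103.6975
  6       528.75       357.3083     2,143.8497
  Σ                    475.9822     2,484.3967
P = 475.9822; Macaulay duration = 2,484.3967 / 475.9822 = 5.21952 years.
Modified duration = D_Mac / (1 + y) = 5.21952 / 1.0675 = 4.88948 years.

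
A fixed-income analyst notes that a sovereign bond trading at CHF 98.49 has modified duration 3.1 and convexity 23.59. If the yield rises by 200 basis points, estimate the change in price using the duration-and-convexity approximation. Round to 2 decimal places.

Duration effect: -D_mod·Δy = -3.1 × (+0.02) = -0.062000
Convexity effect: ½·C·(Δy)² = 0.5 × 23.59 × (0.02)² = +0.0047180
ΔP/P ≈ -0.062000 + 0.0047180 = -0.057282
ΔP ≈ 98.49 × (-0.057282) = -5.64170418.

-CHF 5.64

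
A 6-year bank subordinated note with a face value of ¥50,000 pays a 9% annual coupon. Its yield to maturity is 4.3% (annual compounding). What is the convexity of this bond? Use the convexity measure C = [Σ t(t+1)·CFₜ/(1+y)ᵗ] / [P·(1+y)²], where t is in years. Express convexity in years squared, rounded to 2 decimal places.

30.22

With y = 0.043:
  t   CF        PV=CF/(1+0.043)^t    t·PV        t(t+1)·PV
  1     4,500.00     4,314.4775     4,314.4775       8,628.9549
  2     4,500.00     4,136.6035     8,273.2070      24,819.6211
  3     4,500.00     3,966.0628    11,898.1884      47,592.7538
  4     4,500.00     3,802.5530    15,210.2121      76,051.0607
  5     4,500.00     3,645.7843    18,228.9216     109,373.5293
  6    54,500.00    42,334.1312   254,004.7874   1,778,033.5116
  Σ                 62,199.6124   311,929.7940   2,044,499.4315
P = 62,199.6124.
Convexity = Σ t(t+1)·PV / [P·(1+y)²] = 2,044,499.4315 / (62,199.6124 × 1.087849) = 30.21556.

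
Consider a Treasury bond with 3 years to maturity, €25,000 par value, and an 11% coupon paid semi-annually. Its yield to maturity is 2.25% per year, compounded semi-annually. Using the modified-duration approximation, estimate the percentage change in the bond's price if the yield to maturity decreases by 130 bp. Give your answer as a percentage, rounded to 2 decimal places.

Periodic yield y = 0.01125. Modified duration first:
  t   CF        PV=CF/(1+0.01125)^t    t·PV
  1     1,375.00     1,359.7033     1,359.7033
  2     1,375.00     1,344.5768     2,689.1537
  3     1,375.00     1,329.6186     3,988.8559
  4     1,375.00     1,314.8268     5,259.3073
  5     1,375.00     1,300.1996     6,500.9980
  6    26,375.00    24,662.7364   147,976.4182
  Σ                 31,311.6616   167,774.4365
P = 31,311.6616; D_Mac = 5.35821 half-year periods = 2.67910 yrs; D_mod = 2.67910/(1+0.01125) = 2.64930 yrs.
ΔP/P ≈ -D_mod · Δy = -2.64930 × (-0.013) = +0.034441 = +3.4441%.

+3.44%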